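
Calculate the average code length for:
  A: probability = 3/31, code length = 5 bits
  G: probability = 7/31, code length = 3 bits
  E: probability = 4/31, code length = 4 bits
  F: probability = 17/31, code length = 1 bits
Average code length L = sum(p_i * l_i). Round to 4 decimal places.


Weighted contributions p_i * l_i:
  A: (3/31) * 5 = 15/31
  G: (7/31) * 3 = 21/31
  E: (4/31) * 4 = 16/31
  F: (17/31) * 1 = 17/31
Sum = (15 + 21 + 16 + 17)/31 = 69/31

L = 69/31 = 2.2258 bits/symbol


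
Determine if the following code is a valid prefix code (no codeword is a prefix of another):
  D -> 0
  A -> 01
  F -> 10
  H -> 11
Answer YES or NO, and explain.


Checking each pair (does one codeword prefix another?):
  D='0' vs A='01': prefix -- VIOLATION

NO -- this is NOT a valid prefix code. D (0) is a prefix of A (01).


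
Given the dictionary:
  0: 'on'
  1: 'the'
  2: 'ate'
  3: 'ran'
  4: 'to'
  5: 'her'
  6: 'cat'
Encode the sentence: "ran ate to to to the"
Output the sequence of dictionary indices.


Look up each word in the dictionary:
  'ran' -> 3
  'ate' -> 2
  'to' -> 4
  'to' -> 4
  'to' -> 4
  'the' -> 1

Encoded: [3, 2, 4, 4, 4, 1]


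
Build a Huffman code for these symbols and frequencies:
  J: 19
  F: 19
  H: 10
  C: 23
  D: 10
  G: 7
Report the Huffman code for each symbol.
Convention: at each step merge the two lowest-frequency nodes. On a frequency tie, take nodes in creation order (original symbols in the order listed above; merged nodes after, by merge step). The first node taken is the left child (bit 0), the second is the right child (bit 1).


Huffman tree construction:
Step 1: Merge G(7) + H(10) = 17
Step 2: Merge D(10) + (G+H)(17) = 27
Step 3: Merge J(19) + F(19) = 38
Step 4: Merge C(23) + (D+(G+H))(27) = 50
Step 5: Merge (J+F)(38) + (C+(D+(G+H)))(50) = 88
Read each symbol's code off the tree from the root (left child = 0, right child = 1).

Codes:
  J: 00 (length 2)
  F: 01 (length 2)
  H: 1111 (length 4)
  C: 10 (length 2)
  D: 110 (length 3)
  G: 1110 (length 4)
Average code length: 220/88 = 2.5000 bits/symbol


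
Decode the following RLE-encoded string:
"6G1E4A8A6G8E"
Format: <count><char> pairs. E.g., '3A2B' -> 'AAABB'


Expanding each <count><char> pair:
  6G -> 'GGGGGG'
  1E -> 'E'
  4A -> 'AAAA'
  8A -> 'AAAAAAAA'
  6G -> 'GGGGGG'
  8E -> 'EEEEEEEE'

Decoded = GGGGGGEAAAAAAAAAAAAGGGGGGEEEEEEEE


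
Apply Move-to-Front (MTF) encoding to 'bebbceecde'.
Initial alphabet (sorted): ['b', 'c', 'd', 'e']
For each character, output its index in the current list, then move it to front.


MTF encoding:
'b': index 0 in ['b', 'c', 'd', 'e'] -> ['b', 'c', 'd', 'e']
'e': index 3 in ['b', 'c', 'd', 'e'] -> ['e', 'b', 'c', 'd']
'b': index 1 in ['e', 'b', 'c', 'd'] -> ['b', 'e', 'c', 'd']
'b': index 0 in ['b', 'e', 'c', 'd'] -> ['b', 'e', 'c', 'd']
'c': index 2 in ['b', 'e', 'c', 'd'] -> ['c', 'b', 'e', 'd']
'e': index 2 in ['c', 'b', 'e', 'd'] -> ['e', 'c', 'b', 'd']
'e': index 0 in ['e', 'c', 'b', 'd'] -> ['e', 'c', 'b', 'd']
'c': index 1 in ['e', 'c', 'b', 'd'] -> ['c', 'e', 'b', 'd']
'd': index 3 in ['c', 'e', 'b', 'd'] -> ['d', 'c', 'e', 'b']
'e': index 2 in ['d', 'c', 'e', 'b'] -> ['e', 'd', 'c', 'b']


Output: [0, 3, 1, 0, 2, 2, 0, 1, 3, 2]


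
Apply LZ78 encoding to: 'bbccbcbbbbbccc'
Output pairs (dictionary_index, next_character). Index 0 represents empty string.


LZ78 encoding steps:
Dictionary: {0: ''}
Step 1: w='' (idx 0), next='b' -> output (0, 'b'), add 'b' as idx 1
Step 2: w='b' (idx 1), next='c' -> output (1, 'c'), add 'bc' as idx 2
Step 3: w='' (idx 0), next='c' -> output (0, 'c'), add 'c' as idx 3
Step 4: w='bc' (idx 2), next='b' -> output (2, 'b'), add 'bcb' as idx 4
Step 5: w='b' (idx 1), next='b' -> output (1, 'b'), add 'bb' as idx 5
Step 6: w='bb' (idx 5), next='c' -> output (5, 'c'), add 'bbc' as idx 6
Step 7: w='c' (idx 3), next='c' -> output (3, 'c'), add 'cc' as idx 7


Encoded: [(0, 'b'), (1, 'c'), (0, 'c'), (2, 'b'), (1, 'b'), (5, 'c'), (3, 'c')]


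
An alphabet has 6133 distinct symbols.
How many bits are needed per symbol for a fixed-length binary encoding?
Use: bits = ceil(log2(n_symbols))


log2(6133) = 12.5824
Bracket: 2^12 = 4096 < 6133 <= 2^13 = 8192
So ceil(log2(6133)) = 13

bits = ceil(log2(6133)) = ceil(12.5824) = 13 bits


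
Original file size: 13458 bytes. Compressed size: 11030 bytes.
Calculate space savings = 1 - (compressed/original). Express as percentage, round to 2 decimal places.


ratio = compressed/original = 11030/13458 = 0.819587
savings = 1 - ratio = 1 - 0.819587 = 0.180413
as a percentage: 0.180413 * 100 = 18.04%

Space savings = 1 - 11030/13458 = 18.04%


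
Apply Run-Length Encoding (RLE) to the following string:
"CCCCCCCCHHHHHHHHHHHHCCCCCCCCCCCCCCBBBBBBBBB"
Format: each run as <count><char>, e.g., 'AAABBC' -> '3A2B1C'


Scanning runs left to right:
  i=0: run of 'C' x 8 -> '8C'
  i=8: run of 'H' x 12 -> '12H'
  i=20: run of 'C' x 14 -> '14C'
  i=34: run of 'B' x 9 -> '9B'

RLE = 8C12H14C9B


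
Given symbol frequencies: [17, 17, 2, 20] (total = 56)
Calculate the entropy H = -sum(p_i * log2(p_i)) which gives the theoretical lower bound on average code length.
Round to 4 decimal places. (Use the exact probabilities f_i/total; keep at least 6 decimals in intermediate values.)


Per-symbol terms -p_i * log2(p_i) with p_i = f_i/56:
  p = 17/56 = 0.303571: log2(p) = -1.719892, -p*log2(p) = 0.522110
  p = 17/56 = 0.303571: log2(p) = -1.719892, -p*log2(p) = 0.522110
  p = 2/56 = 0.035714: log2(p) = -4.807355, -p*log2(p) = 0.171691
  p = 20/56 = 0.357143: log2(p) = -1.485427, -p*log2(p) = 0.530510
H = 0.522110 + 0.522110 + 0.171691 + 0.530510 = 1.746421

H = 1.7464 bits/symbol


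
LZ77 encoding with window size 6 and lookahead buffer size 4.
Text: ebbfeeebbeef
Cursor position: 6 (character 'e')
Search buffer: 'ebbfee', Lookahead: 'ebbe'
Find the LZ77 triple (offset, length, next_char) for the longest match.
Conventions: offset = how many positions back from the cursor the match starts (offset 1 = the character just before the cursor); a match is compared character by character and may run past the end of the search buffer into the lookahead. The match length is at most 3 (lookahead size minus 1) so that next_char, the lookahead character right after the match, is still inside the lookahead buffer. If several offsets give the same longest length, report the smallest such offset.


Try each offset into the search buffer:
  offset=1 (pos 5, char 'e'): match length 1
  offset=2 (pos 4, char 'e'): match length 1
  offset=3 (pos 3, char 'f'): match length 0
  offset=4 (pos 2, char 'b'): match length 0
  offset=5 (pos 1, char 'b'): match length 0
  offset=6 (pos 0, char 'e'): match length 3
Longest match has length 3 at offset 6.
next_char = character at position 6 + 3 = 9 -> 'e'

Best match: offset=6, length=3 (matching 'ebb' starting at position 0)
LZ77 triple: (6, 3, 'e')


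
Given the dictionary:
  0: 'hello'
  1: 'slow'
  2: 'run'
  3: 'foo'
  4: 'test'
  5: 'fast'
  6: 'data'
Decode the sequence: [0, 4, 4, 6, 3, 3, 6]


Look up each index in the dictionary:
  0 -> 'hello'
  4 -> 'test'
  4 -> 'test'
  6 -> 'data'
  3 -> 'foo'
  3 -> 'foo'
  6 -> 'data'

Decoded: "hello test test data foo foo data"


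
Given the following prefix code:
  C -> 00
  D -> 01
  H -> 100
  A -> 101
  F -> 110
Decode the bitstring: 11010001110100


Decoding step by step:
Bits 110 -> F
Bits 100 -> H
Bits 01 -> D
Bits 110 -> F
Bits 100 -> H


Decoded message: FHDFH


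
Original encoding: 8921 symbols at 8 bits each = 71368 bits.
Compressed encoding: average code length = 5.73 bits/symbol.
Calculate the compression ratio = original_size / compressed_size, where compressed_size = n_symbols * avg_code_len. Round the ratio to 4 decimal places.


original_size = n_symbols * orig_bits = 8921 * 8 = 71368 bits
compressed_size = n_symbols * avg_code_len = 8921 * 5.73 = 51117.33 bits
ratio = original_size / compressed_size = 71368 / 51117.33 = 1.3962

Compression ratio = 1.3962


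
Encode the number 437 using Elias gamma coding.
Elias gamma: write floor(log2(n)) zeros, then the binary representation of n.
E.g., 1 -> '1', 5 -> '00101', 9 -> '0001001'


num_bits = floor(log2(437)) + 1 = 9
leading_zeros = num_bits - 1 = 8
binary(437) = 110110101

Elias gamma(437) = '00000000' + '110110101' = 00000000110110101 (17 bits)


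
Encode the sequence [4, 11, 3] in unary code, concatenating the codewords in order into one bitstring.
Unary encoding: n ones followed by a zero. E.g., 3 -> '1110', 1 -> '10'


Encode each number as n ones followed by a terminating 0:
  4 -> 11110 (5 bits)
  11 -> 111111111110 (12 bits)
  3 -> 1110 (4 bits)
Total length = 5 + 12 + 4 = 21 bits.

Unary([4, 11, 3]) = 111101111111111101110 (21 bits)


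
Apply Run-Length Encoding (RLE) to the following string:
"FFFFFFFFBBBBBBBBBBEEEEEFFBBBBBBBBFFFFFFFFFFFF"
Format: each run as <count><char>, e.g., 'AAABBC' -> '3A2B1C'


Scanning runs left to right:
  i=0: run of 'F' x 8 -> '8F'
  i=8: run of 'B' x 10 -> '10B'
  i=18: run of 'E' x 5 -> '5E'
  i=23: run of 'F' x 2 -> '2F'
  i=25: run of 'B' x 8 -> '8B'
  i=33: run of 'F' x 12 -> '12F'

RLE = 8F10B5E2F8B12F


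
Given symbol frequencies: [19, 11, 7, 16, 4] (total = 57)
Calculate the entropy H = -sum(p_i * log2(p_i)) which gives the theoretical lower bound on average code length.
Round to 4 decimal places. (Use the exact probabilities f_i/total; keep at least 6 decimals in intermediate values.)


Per-symbol terms -p_i * log2(p_i) with p_i = f_i/57:
  p = 19/57 = 0.333333: log2(p) = -1.584963, -p*log2(p) = 0.528321
  p = 11/57 = 0.192982: log2(p) = -2.373458, -p*log2(p) = 0.458036
  p = 7/57 = 0.122807: log2(p) = -3.025535, -p*log2(p) = 0.371557
  p = 16/57 = 0.280702: log2(p) = -1.832890, -p*log2(p) = 0.514495
  p = 4/57 = 0.070175: log2(p) = -3.832890, -p*log2(p) = 0.268975
H = 0.528321 + 0.458036 + 0.371557 + 0.514495 + 0.268975 = 2.141384

H = 2.1414 bits/symbol


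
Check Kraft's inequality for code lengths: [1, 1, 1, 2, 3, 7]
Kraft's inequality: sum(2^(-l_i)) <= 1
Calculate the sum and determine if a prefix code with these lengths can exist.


Sum = 2^(-1) + 2^(-1) + 2^(-1) + 2^(-2) + 2^(-3) + 2^(-7)
    = 0.5 + 0.5 + 0.5 + 0.25 + 0.125 + 0.0078125
    = 241/128 = 1.8828125
Since 1.8828125 > 1, Kraft's inequality is NOT satisfied.
A prefix code with these lengths CANNOT exist.

Kraft sum = 1.8828125. Not satisfied.


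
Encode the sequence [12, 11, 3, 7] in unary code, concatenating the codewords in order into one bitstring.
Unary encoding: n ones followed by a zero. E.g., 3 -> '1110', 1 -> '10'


Encode each number as n ones followed by a terminating 0:
  12 -> 1111111111110 (13 bits)
  11 -> 111111111110 (12 bits)
  3 -> 1110 (4 bits)
  7 -> 11111110 (8 bits)
Total length = 13 + 12 + 4 + 8 = 37 bits.

Unary([12, 11, 3, 7]) = 1111111111110111111111110111011111110 (37 bits)


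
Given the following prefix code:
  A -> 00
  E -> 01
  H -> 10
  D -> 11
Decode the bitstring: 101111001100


Decoding step by step:
Bits 10 -> H
Bits 11 -> D
Bits 11 -> D
Bits 00 -> A
Bits 11 -> D
Bits 00 -> A


Decoded message: HDDADA


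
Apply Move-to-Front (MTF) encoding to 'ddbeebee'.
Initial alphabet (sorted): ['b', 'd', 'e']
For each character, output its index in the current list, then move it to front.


MTF encoding:
'd': index 1 in ['b', 'd', 'e'] -> ['d', 'b', 'e']
'd': index 0 in ['d', 'b', 'e'] -> ['d', 'b', 'e']
'b': index 1 in ['d', 'b', 'e'] -> ['b', 'd', 'e']
'e': index 2 in ['b', 'd', 'e'] -> ['e', 'b', 'd']
'e': index 0 in ['e', 'b', 'd'] -> ['e', 'b', 'd']
'b': index 1 in ['e', 'b', 'd'] -> ['b', 'e', 'd']
'e': index 1 in ['b', 'e', 'd'] -> ['e', 'b', 'd']
'e': index 0 in ['e', 'b', 'd'] -> ['e', 'b', 'd']


Output: [1, 0, 1, 2, 0, 1, 1, 0]


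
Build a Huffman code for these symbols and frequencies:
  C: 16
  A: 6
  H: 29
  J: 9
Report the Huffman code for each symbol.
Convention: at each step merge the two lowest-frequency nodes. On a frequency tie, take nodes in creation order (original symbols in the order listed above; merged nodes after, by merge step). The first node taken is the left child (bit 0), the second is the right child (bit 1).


Huffman tree construction:
Step 1: Merge A(6) + J(9) = 15
Step 2: Merge (A+J)(15) + C(16) = 31
Step 3: Merge H(29) + ((A+J)+C)(31) = 60
Read each symbol's code off the tree from the root (left child = 0, right child = 1).

Codes:
  C: 11 (length 2)
  A: 100 (length 3)
  H: 0 (length 1)
  J: 101 (length 3)
Average code length: 106/60 = 1.7667 bits/symbol


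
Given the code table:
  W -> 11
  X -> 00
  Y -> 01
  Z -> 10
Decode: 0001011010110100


Decoding:
00 -> X
01 -> Y
01 -> Y
10 -> Z
10 -> Z
11 -> W
01 -> Y
00 -> X


Result: XYYZZWYX


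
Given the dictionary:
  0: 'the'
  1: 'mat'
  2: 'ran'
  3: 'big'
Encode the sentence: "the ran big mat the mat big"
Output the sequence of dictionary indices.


Look up each word in the dictionary:
  'the' -> 0
  'ran' -> 2
  'big' -> 3
  'mat' -> 1
  'the' -> 0
  'mat' -> 1
  'big' -> 3

Encoded: [0, 2, 3, 1, 0, 1, 3]


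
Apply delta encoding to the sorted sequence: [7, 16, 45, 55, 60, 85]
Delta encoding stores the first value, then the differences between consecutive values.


First value: 7
Deltas:
  16 - 7 = 9
  45 - 16 = 29
  55 - 45 = 10
  60 - 55 = 5
  85 - 60 = 25


Delta encoded: [7, 9, 29, 10, 5, 25]


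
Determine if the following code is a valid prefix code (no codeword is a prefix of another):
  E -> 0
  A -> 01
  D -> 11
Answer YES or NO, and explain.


Checking each pair (does one codeword prefix another?):
  E='0' vs A='01': prefix -- VIOLATION

NO -- this is NOT a valid prefix code. E (0) is a prefix of A (01).


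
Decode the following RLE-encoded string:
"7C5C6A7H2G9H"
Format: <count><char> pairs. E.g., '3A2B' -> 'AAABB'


Expanding each <count><char> pair:
  7C -> 'CCCCCCC'
  5C -> 'CCCCC'
  6A -> 'AAAAAA'
  7H -> 'HHHHHHH'
  2G -> 'GG'
  9H -> 'HHHHHHHHH'

Decoded = CCCCCCCCCCCCAAAAAAHHHHHHHGGHHHHHHHHH


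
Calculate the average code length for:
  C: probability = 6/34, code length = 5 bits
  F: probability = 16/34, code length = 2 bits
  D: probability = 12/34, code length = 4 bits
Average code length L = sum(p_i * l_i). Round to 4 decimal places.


Weighted contributions p_i * l_i:
  C: (6/34) * 5 = 30/34
  F: (16/34) * 2 = 32/34
  D: (12/34) * 4 = 48/34
Sum = (30 + 32 + 48)/34 = 110/34

L = 110/34 = 3.2353 bits/symbol


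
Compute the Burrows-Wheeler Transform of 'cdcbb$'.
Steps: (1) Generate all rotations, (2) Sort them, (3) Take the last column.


Rotations (sorted):
  0: $cdcbb -> last char: b
  1: b$cdcb -> last char: b
  2: bb$cdc -> last char: c
  3: cbb$cd -> last char: d
  4: cdcbb$ -> last char: $
  5: dcbb$c -> last char: c


BWT = bbcd$c


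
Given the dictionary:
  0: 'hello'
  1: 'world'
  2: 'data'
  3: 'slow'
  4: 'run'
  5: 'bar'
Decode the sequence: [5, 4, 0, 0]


Look up each index in the dictionary:
  5 -> 'bar'
  4 -> 'run'
  0 -> 'hello'
  0 -> 'hello'

Decoded: "bar run hello hello"


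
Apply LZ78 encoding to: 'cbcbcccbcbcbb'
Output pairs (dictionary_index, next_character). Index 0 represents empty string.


LZ78 encoding steps:
Dictionary: {0: ''}
Step 1: w='' (idx 0), next='c' -> output (0, 'c'), add 'c' as idx 1
Step 2: w='' (idx 0), next='b' -> output (0, 'b'), add 'b' as idx 2
Step 3: w='c' (idx 1), next='b' -> output (1, 'b'), add 'cb' as idx 3
Step 4: w='c' (idx 1), next='c' -> output (1, 'c'), add 'cc' as idx 4
Step 5: w='cb' (idx 3), next='c' -> output (3, 'c'), add 'cbc' as idx 5
Step 6: w='b' (idx 2), next='c' -> output (2, 'c'), add 'bc' as idx 6
Step 7: w='b' (idx 2), next='b' -> output (2, 'b'), add 'bb' as idx 7


Encoded: [(0, 'c'), (0, 'b'), (1, 'b'), (1, 'c'), (3, 'c'), (2, 'c'), (2, 'b')]


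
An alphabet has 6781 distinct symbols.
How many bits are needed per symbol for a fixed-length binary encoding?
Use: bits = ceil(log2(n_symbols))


log2(6781) = 12.7273
Bracket: 2^12 = 4096 < 6781 <= 2^13 = 8192
So ceil(log2(6781)) = 13

bits = ceil(log2(6781)) = ceil(12.7273) = 13 bits


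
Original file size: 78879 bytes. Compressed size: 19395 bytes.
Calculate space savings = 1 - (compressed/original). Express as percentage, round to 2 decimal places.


ratio = compressed/original = 19395/78879 = 0.245883
savings = 1 - ratio = 1 - 0.245883 = 0.754117
as a percentage: 0.754117 * 100 = 75.41%

Space savings = 1 - 19395/78879 = 75.41%


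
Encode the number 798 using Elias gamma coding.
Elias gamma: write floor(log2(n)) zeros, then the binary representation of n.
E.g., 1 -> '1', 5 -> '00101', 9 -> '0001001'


num_bits = floor(log2(798)) + 1 = 10
leading_zeros = num_bits - 1 = 9
binary(798) = 1100011110

Elias gamma(798) = '000000000' + '1100011110' = 0000000001100011110 (19 bits)


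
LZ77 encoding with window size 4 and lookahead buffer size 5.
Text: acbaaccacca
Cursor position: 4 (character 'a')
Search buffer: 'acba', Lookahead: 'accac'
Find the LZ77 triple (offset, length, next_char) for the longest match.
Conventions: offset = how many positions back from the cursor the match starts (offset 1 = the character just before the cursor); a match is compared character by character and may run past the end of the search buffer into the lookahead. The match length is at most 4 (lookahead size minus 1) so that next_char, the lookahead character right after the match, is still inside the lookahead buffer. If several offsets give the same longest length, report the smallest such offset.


Try each offset into the search buffer:
  offset=1 (pos 3, char 'a'): match length 1
  offset=2 (pos 2, char 'b'): match length 0
  offset=3 (pos 1, char 'c'): match length 0
  offset=4 (pos 0, char 'a'): match length 2
Longest match has length 2 at offset 4.
next_char = character at position 4 + 2 = 6 -> 'c'

Best match: offset=4, length=2 (matching 'ac' starting at position 0)
LZ77 triple: (4, 2, 'c')


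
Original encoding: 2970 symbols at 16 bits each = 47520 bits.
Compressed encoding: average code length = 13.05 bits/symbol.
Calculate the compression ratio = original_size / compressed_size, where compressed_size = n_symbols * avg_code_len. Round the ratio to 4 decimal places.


original_size = n_symbols * orig_bits = 2970 * 16 = 47520 bits
compressed_size = n_symbols * avg_code_len = 2970 * 13.05 = 38758.5 bits
ratio = original_size / compressed_size = 47520 / 38758.5 = 1.2261

Compression ratio = 1.2261


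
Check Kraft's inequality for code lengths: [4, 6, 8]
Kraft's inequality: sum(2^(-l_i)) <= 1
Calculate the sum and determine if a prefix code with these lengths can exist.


Sum = 2^(-4) + 2^(-6) + 2^(-8)
    = 0.0625 + 0.015625 + 0.00390625
    = 21/256 = 0.08203125
Since 0.08203125 <= 1, Kraft's inequality IS satisfied.
A prefix code with these lengths CAN exist.

Kraft sum = 0.08203125. Satisfied.


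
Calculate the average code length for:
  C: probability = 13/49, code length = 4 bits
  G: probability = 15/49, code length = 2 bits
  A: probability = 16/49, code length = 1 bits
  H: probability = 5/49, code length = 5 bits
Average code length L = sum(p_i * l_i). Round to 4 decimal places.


Weighted contributions p_i * l_i:
  C: (13/49) * 4 = 52/49
  G: (15/49) * 2 = 30/49
  A: (16/49) * 1 = 16/49
  H: (5/49) * 5 = 25/49
Sum = (52 + 30 + 16 + 25)/49 = 123/49

L = 123/49 = 2.5102 bits/symbol


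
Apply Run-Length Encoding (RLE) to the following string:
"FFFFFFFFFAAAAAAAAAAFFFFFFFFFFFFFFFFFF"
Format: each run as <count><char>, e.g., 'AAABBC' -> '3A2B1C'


Scanning runs left to right:
  i=0: run of 'F' x 9 -> '9F'
  i=9: run of 'A' x 10 -> '10A'
  i=19: run of 'F' x 18 -> '18F'

RLE = 9F10A18F


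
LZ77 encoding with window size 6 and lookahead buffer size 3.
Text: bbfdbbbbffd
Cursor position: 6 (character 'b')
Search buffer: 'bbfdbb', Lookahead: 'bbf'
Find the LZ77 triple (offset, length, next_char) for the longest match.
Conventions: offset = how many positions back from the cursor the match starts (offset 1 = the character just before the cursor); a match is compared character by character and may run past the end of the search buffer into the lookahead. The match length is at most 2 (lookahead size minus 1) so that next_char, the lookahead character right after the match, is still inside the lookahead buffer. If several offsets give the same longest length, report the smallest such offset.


Try each offset into the search buffer:
  offset=1 (pos 5, char 'b'): match length 2
  offset=2 (pos 4, char 'b'): match length 2
  offset=3 (pos 3, char 'd'): match length 0
  offset=4 (pos 2, char 'f'): match length 0
  offset=5 (pos 1, char 'b'): match length 1
  offset=6 (pos 0, char 'b'): match length 2
Longest match has length 2, found at offsets 1, 2, 6; take the smallest, offset 1.
next_char = character at position 6 + 2 = 8 -> 'f'

Best match: offset=1, length=2 (matching 'bb' starting at position 5)
LZ77 triple: (1, 2, 'f')


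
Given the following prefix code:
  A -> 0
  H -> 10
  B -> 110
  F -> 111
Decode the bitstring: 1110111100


Decoding step by step:
Bits 111 -> F
Bits 0 -> A
Bits 111 -> F
Bits 10 -> H
Bits 0 -> A


Decoded message: FAFHA


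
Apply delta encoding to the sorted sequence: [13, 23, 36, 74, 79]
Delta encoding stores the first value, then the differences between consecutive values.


First value: 13
Deltas:
  23 - 13 = 10
  36 - 23 = 13
  74 - 36 = 38
  79 - 74 = 5


Delta encoded: [13, 10, 13, 38, 5]


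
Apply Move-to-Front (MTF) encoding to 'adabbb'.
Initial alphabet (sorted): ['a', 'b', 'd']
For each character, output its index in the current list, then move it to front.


MTF encoding:
'a': index 0 in ['a', 'b', 'd'] -> ['a', 'b', 'd']
'd': index 2 in ['a', 'b', 'd'] -> ['d', 'a', 'b']
'a': index 1 in ['d', 'a', 'b'] -> ['a', 'd', 'b']
'b': index 2 in ['a', 'd', 'b'] -> ['b', 'a', 'd']
'b': index 0 in ['b', 'a', 'd'] -> ['b', 'a', 'd']
'b': index 0 in ['b', 'a', 'd'] -> ['b', 'a', 'd']


Output: [0, 2, 1, 2, 0, 0]


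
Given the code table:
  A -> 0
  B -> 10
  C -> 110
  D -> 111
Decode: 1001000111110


Decoding:
10 -> B
0 -> A
10 -> B
0 -> A
0 -> A
111 -> D
110 -> C


Result: BABAADC


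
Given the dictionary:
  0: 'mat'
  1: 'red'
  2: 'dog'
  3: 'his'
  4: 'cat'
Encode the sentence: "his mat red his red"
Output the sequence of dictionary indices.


Look up each word in the dictionary:
  'his' -> 3
  'mat' -> 0
  'red' -> 1
  'his' -> 3
  'red' -> 1

Encoded: [3, 0, 1, 3, 1]


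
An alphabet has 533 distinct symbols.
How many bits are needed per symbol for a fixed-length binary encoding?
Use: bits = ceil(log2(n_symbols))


log2(533) = 9.058
Bracket: 2^9 = 512 < 533 <= 2^10 = 1024
So ceil(log2(533)) = 10

bits = ceil(log2(533)) = ceil(9.058) = 10 bits


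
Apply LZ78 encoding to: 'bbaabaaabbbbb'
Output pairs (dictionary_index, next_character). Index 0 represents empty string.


LZ78 encoding steps:
Dictionary: {0: ''}
Step 1: w='' (idx 0), next='b' -> output (0, 'b'), add 'b' as idx 1
Step 2: w='b' (idx 1), next='a' -> output (1, 'a'), add 'ba' as idx 2
Step 3: w='' (idx 0), next='a' -> output (0, 'a'), add 'a' as idx 3
Step 4: w='ba' (idx 2), next='a' -> output (2, 'a'), add 'baa' as idx 4
Step 5: w='a' (idx 3), next='b' -> output (3, 'b'), add 'ab' as idx 5
Step 6: w='b' (idx 1), next='b' -> output (1, 'b'), add 'bb' as idx 6
Step 7: w='bb' (idx 6), end of input -> output (6, '')


Encoded: [(0, 'b'), (1, 'a'), (0, 'a'), (2, 'a'), (3, 'b'), (1, 'b'), (6, '')]


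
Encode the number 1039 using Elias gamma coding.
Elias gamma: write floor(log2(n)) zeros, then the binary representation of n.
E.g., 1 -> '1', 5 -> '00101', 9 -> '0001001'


num_bits = floor(log2(1039)) + 1 = 11
leading_zeros = num_bits - 1 = 10
binary(1039) = 10000001111

Elias gamma(1039) = '0000000000' + '10000001111' = 000000000010000001111 (21 bits)


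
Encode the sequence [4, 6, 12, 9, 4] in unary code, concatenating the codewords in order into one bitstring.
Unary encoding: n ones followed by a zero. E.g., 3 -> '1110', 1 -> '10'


Encode each number as n ones followed by a terminating 0:
  4 -> 11110 (5 bits)
  6 -> 1111110 (7 bits)
  12 -> 1111111111110 (13 bits)
  9 -> 1111111110 (10 bits)
  4 -> 11110 (5 bits)
Total length = 5 + 7 + 13 + 10 + 5 = 40 bits.

Unary([4, 6, 12, 9, 4]) = 1111011111101111111111110111111111011110 (40 bits)


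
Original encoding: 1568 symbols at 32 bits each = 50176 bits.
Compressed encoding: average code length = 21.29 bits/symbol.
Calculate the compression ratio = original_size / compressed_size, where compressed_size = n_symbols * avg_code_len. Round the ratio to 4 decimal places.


original_size = n_symbols * orig_bits = 1568 * 32 = 50176 bits
compressed_size = n_symbols * avg_code_len = 1568 * 21.29 = 33382.72 bits
ratio = original_size / compressed_size = 50176 / 33382.72 = 1.5031

Compression ratio = 1.5031


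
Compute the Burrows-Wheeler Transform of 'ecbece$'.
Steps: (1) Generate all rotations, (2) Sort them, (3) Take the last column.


Rotations (sorted):
  0: $ecbece -> last char: e
  1: bece$ec -> last char: c
  2: cbece$e -> last char: e
  3: ce$ecbe -> last char: e
  4: e$ecbec -> last char: c
  5: ecbece$ -> last char: $
  6: ece$ecb -> last char: b


BWT = eceec$b


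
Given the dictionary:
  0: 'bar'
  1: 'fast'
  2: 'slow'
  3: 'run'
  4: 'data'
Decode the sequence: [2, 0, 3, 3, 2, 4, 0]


Look up each index in the dictionary:
  2 -> 'slow'
  0 -> 'bar'
  3 -> 'run'
  3 -> 'run'
  2 -> 'slow'
  4 -> 'data'
  0 -> 'bar'

Decoded: "slow bar run run slow data bar"


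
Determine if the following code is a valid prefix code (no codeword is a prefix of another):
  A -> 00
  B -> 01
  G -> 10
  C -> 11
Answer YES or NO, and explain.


Checking each pair (does one codeword prefix another?):
  A='00' vs B='01': no prefix
  A='00' vs G='10': no prefix
  A='00' vs C='11': no prefix
  B='01' vs A='00': no prefix
  B='01' vs G='10': no prefix
  B='01' vs C='11': no prefix
  G='10' vs A='00': no prefix
  G='10' vs B='01': no prefix
  G='10' vs C='11': no prefix
  C='11' vs A='00': no prefix
  C='11' vs B='01': no prefix
  C='11' vs G='10': no prefix
No violation found over all pairs.

YES -- this is a valid prefix code. No codeword is a prefix of any other codeword.


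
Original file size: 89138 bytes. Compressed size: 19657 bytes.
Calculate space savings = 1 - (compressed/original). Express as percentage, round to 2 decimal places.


ratio = compressed/original = 19657/89138 = 0.220523
savings = 1 - ratio = 1 - 0.220523 = 0.779477
as a percentage: 0.779477 * 100 = 77.95%

Space savings = 1 - 19657/89138 = 77.95%


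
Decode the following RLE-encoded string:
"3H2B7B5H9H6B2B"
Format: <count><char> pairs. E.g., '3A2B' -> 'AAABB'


Expanding each <count><char> pair:
  3H -> 'HHH'
  2B -> 'BB'
  7B -> 'BBBBBBB'
  5H -> 'HHHHH'
  9H -> 'HHHHHHHHH'
  6B -> 'BBBBBB'
  2B -> 'BB'

Decoded = HHHBBBBBBBBBHHHHHHHHHHHHHHBBBBBBBB


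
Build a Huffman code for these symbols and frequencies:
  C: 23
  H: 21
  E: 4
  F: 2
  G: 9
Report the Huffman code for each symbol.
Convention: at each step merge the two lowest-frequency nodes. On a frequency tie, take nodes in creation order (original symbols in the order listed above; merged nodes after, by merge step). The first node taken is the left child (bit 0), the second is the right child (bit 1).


Huffman tree construction:
Step 1: Merge F(2) + E(4) = 6
Step 2: Merge (F+E)(6) + G(9) = 15
Step 3: Merge ((F+E)+G)(15) + H(21) = 36
Step 4: Merge C(23) + (((F+E)+G)+H)(36) = 59
Read each symbol's code off the tree from the root (left child = 0, right child = 1).

Codes:
  C: 0 (length 1)
  H: 11 (length 2)
  E: 1001 (length 4)
  F: 1000 (length 4)
  G: 101 (length 3)
Average code length: 116/59 = 1.9661 bits/symbol


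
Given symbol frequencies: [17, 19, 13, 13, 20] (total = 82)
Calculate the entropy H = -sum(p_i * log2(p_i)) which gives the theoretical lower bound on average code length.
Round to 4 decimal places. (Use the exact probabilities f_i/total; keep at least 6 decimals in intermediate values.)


Per-symbol terms -p_i * log2(p_i) with p_i = f_i/82:
  p = 17/82 = 0.207317: log2(p) = -2.270089, -p*log2(p) = 0.470628
  p = 19/82 = 0.231707: log2(p) = -2.109624, -p*log2(p) = 0.488815
  p = 13/82 = 0.158537: log2(p) = -2.657112, -p*log2(p) = 0.421250
  p = 13/82 = 0.158537: log2(p) = -2.657112, -p*log2(p) = 0.421250
  p = 20/82 = 0.243902: log2(p) = -2.035624, -p*log2(p) = 0.496494
H = 0.470628 + 0.488815 + 0.421250 + 0.421250 + 0.496494 = 2.298437

H = 2.2984 bits/symbol


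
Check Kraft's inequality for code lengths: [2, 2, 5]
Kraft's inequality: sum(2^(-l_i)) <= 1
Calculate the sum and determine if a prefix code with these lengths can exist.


Sum = 2^(-2) + 2^(-2) + 2^(-5)
    = 0.25 + 0.25 + 0.03125
    = 17/32 = 0.53125
Since 0.53125 <= 1, Kraft's inequality IS satisfied.
A prefix code with these lengths CAN exist.

Kraft sum = 0.53125. Satisfied.


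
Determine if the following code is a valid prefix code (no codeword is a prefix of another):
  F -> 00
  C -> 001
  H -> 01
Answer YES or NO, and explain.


Checking each pair (does one codeword prefix another?):
  F='00' vs C='001': prefix -- VIOLATION

NO -- this is NOT a valid prefix code. F (00) is a prefix of C (001).


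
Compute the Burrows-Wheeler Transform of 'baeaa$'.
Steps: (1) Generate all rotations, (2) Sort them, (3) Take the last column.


Rotations (sorted):
  0: $baeaa -> last char: a
  1: a$baea -> last char: a
  2: aa$bae -> last char: e
  3: aeaa$b -> last char: b
  4: baeaa$ -> last char: $
  5: eaa$ba -> last char: a


BWT = aaeb$a


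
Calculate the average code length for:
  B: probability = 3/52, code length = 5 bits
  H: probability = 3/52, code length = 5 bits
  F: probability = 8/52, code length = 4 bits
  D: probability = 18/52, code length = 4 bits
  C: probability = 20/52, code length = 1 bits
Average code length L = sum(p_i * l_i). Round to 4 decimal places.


Weighted contributions p_i * l_i:
  B: (3/52) * 5 = 15/52
  H: (3/52) * 5 = 15/52
  F: (8/52) * 4 = 32/52
  D: (18/52) * 4 = 72/52
  C: (20/52) * 1 = 20/52
Sum = (15 + 15 + 32 + 72 + 20)/52 = 154/52

L = 154/52 = 2.9615 bits/symbol


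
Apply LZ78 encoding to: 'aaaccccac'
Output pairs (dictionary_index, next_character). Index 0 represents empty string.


LZ78 encoding steps:
Dictionary: {0: ''}
Step 1: w='' (idx 0), next='a' -> output (0, 'a'), add 'a' as idx 1
Step 2: w='a' (idx 1), next='a' -> output (1, 'a'), add 'aa' as idx 2
Step 3: w='' (idx 0), next='c' -> output (0, 'c'), add 'c' as idx 3
Step 4: w='c' (idx 3), next='c' -> output (3, 'c'), add 'cc' as idx 4
Step 5: w='c' (idx 3), next='a' -> output (3, 'a'), add 'ca' as idx 5
Step 6: w='c' (idx 3), end of input -> output (3, '')


Encoded: [(0, 'a'), (1, 'a'), (0, 'c'), (3, 'c'), (3, 'a'), (3, '')]


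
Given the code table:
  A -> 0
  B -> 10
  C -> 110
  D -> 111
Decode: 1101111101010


Decoding:
110 -> C
111 -> D
110 -> C
10 -> B
10 -> B


Result: CDCBB


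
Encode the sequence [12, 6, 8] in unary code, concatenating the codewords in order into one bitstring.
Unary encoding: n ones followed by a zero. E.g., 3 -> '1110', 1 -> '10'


Encode each number as n ones followed by a terminating 0:
  12 -> 1111111111110 (13 bits)
  6 -> 1111110 (7 bits)
  8 -> 111111110 (9 bits)
Total length = 13 + 7 + 9 = 29 bits.

Unary([12, 6, 8]) = 11111111111101111110111111110 (29 bits)


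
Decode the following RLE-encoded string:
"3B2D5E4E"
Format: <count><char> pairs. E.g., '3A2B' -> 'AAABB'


Expanding each <count><char> pair:
  3B -> 'BBB'
  2D -> 'DD'
  5E -> 'EEEEE'
  4E -> 'EEEE'

Decoded = BBBDDEEEEEEEEE


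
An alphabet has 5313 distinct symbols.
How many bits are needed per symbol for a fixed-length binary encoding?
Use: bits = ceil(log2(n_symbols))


log2(5313) = 12.3753
Bracket: 2^12 = 4096 < 5313 <= 2^13 = 8192
So ceil(log2(5313)) = 13

bits = ceil(log2(5313)) = ceil(12.3753) = 13 bits


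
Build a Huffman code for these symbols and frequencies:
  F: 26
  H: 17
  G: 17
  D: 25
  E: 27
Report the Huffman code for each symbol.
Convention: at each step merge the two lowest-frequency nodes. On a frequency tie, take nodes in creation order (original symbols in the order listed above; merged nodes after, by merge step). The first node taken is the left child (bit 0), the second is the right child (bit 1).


Huffman tree construction:
Step 1: Merge H(17) + G(17) = 34
Step 2: Merge D(25) + F(26) = 51
Step 3: Merge E(27) + (H+G)(34) = 61
Step 4: Merge (D+F)(51) + (E+(H+G))(61) = 112
Read each symbol's code off the tree from the root (left child = 0, right child = 1).

Codes:
  F: 01 (length 2)
  H: 110 (length 3)
  G: 111 (length 3)
  D: 00 (length 2)
  E: 10 (length 2)
Average code length: 258/112 = 2.3036 bits/symbol


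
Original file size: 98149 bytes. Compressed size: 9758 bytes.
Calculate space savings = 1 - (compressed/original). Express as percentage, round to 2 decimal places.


ratio = compressed/original = 9758/98149 = 0.09942
savings = 1 - ratio = 1 - 0.09942 = 0.90058
as a percentage: 0.90058 * 100 = 90.06%

Space savings = 1 - 9758/98149 = 90.06%


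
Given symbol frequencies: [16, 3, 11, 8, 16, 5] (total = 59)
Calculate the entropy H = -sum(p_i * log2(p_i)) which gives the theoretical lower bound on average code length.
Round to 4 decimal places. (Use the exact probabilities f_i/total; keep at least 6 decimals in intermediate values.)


Per-symbol terms -p_i * log2(p_i) with p_i = f_i/59:
  p = 16/59 = 0.271186: log2(p) = -1.882643, -p*log2(p) = 0.510547
  p = 3/59 = 0.050847: log2(p) = -4.297681, -p*log2(p) = 0.218526
  p = 11/59 = 0.186441: log2(p) = -2.423211, -p*log2(p) = 0.451785
  p = 8/59 = 0.135593: log2(p) = -2.882643, -p*log2(p) = 0.390867
  p = 16/59 = 0.271186: log2(p) = -1.882643, -p*log2(p) = 0.510547
  p = 5/59 = 0.084746: log2(p) = -3.560715, -p*log2(p) = 0.301756
H = 0.510547 + 0.218526 + 0.451785 + 0.390867 + 0.510547 + 0.301756 = 2.384028

H = 2.384 bits/symbol


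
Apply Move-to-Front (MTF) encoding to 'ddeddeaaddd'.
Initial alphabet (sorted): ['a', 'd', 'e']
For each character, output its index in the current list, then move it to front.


MTF encoding:
'd': index 1 in ['a', 'd', 'e'] -> ['d', 'a', 'e']
'd': index 0 in ['d', 'a', 'e'] -> ['d', 'a', 'e']
'e': index 2 in ['d', 'a', 'e'] -> ['e', 'd', 'a']
'd': index 1 in ['e', 'd', 'a'] -> ['d', 'e', 'a']
'd': index 0 in ['d', 'e', 'a'] -> ['d', 'e', 'a']
'e': index 1 in ['d', 'e', 'a'] -> ['e', 'd', 'a']
'a': index 2 in ['e', 'd', 'a'] -> ['a', 'e', 'd']
'a': index 0 in ['a', 'e', 'd'] -> ['a', 'e', 'd']
'd': index 2 in ['a', 'e', 'd'] -> ['d', 'a', 'e']
'd': index 0 in ['d', 'a', 'e'] -> ['d', 'a', 'e']
'd': index 0 in ['d', 'a', 'e'] -> ['d', 'a', 'e']


Output: [1, 0, 2, 1, 0, 1, 2, 0, 2, 0, 0]


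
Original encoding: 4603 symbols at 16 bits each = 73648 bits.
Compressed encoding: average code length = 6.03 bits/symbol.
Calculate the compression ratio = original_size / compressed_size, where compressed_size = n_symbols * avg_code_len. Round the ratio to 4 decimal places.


original_size = n_symbols * orig_bits = 4603 * 16 = 73648 bits
compressed_size = n_symbols * avg_code_len = 4603 * 6.03 = 27756.09 bits
ratio = original_size / compressed_size = 73648 / 27756.09 = 2.6534

Compression ratio = 2.6534


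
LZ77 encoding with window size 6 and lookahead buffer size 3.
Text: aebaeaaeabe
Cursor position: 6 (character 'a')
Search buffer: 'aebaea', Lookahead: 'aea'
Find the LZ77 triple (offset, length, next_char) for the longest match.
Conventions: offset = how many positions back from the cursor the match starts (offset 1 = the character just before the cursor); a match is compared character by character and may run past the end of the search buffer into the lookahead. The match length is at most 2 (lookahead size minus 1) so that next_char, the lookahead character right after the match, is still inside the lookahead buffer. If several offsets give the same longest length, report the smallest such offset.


Try each offset into the search buffer:
  offset=1 (pos 5, char 'a'): match length 1
  offset=2 (pos 4, char 'e'): match length 0
  offset=3 (pos 3, char 'a'): match length 2
  offset=4 (pos 2, char 'b'): match length 0
  offset=5 (pos 1, char 'e'): match length 0
  offset=6 (pos 0, char 'a'): match length 2
Longest match has length 2, found at offsets 3, 6; take the smallest, offset 3.
next_char = character at position 6 + 2 = 8 -> 'a'

Best match: offset=3, length=2 (matching 'ae' starting at position 3)
LZ77 triple: (3, 2, 'a')


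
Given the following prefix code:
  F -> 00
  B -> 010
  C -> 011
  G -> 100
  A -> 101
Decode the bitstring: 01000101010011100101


Decoding step by step:
Bits 010 -> B
Bits 00 -> F
Bits 101 -> A
Bits 010 -> B
Bits 011 -> C
Bits 100 -> G
Bits 101 -> A


Decoded message: BFABCGA


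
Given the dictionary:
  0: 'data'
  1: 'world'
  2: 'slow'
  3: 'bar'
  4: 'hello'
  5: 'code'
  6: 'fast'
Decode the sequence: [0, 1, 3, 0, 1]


Look up each index in the dictionary:
  0 -> 'data'
  1 -> 'world'
  3 -> 'bar'
  0 -> 'data'
  1 -> 'world'

Decoded: "data world bar data world"


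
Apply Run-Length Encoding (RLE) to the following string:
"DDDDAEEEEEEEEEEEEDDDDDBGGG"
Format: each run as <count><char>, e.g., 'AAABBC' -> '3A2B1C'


Scanning runs left to right:
  i=0: run of 'D' x 4 -> '4D'
  i=4: run of 'A' x 1 -> '1A'
  i=5: run of 'E' x 12 -> '12E'
  i=17: run of 'D' x 5 -> '5D'
  i=22: run of 'B' x 1 -> '1B'
  i=23: run of 'G' x 3 -> '3G'

RLE = 4D1A12E5D1B3G


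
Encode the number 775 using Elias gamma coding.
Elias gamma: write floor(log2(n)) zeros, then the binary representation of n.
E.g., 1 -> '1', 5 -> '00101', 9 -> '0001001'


num_bits = floor(log2(775)) + 1 = 10
leading_zeros = num_bits - 1 = 9
binary(775) = 1100000111

Elias gamma(775) = '000000000' + '1100000111' = 0000000001100000111 (19 bits)


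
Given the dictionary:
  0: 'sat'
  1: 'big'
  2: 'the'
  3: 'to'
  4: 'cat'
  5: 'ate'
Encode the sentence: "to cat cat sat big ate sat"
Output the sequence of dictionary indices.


Look up each word in the dictionary:
  'to' -> 3
  'cat' -> 4
  'cat' -> 4
  'sat' -> 0
  'big' -> 1
  'ate' -> 5
  'sat' -> 0

Encoded: [3, 4, 4, 0, 1, 5, 0]


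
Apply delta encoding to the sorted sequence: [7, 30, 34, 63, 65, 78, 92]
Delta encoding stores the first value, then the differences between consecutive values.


First value: 7
Deltas:
  30 - 7 = 23
  34 - 30 = 4
  63 - 34 = 29
  65 - 63 = 2
  78 - 65 = 13
  92 - 78 = 14


Delta encoded: [7, 23, 4, 29, 2, 13, 14]


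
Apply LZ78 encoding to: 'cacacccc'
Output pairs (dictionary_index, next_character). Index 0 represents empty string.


LZ78 encoding steps:
Dictionary: {0: ''}
Step 1: w='' (idx 0), next='c' -> output (0, 'c'), add 'c' as idx 1
Step 2: w='' (idx 0), next='a' -> output (0, 'a'), add 'a' as idx 2
Step 3: w='c' (idx 1), next='a' -> output (1, 'a'), add 'ca' as idx 3
Step 4: w='c' (idx 1), next='c' -> output (1, 'c'), add 'cc' as idx 4
Step 5: w='cc' (idx 4), end of input -> output (4, '')


Encoded: [(0, 'c'), (0, 'a'), (1, 'a'), (1, 'c'), (4, '')]


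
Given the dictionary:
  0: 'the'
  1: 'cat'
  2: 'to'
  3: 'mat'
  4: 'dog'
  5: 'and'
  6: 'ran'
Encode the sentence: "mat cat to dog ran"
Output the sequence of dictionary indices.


Look up each word in the dictionary:
  'mat' -> 3
  'cat' -> 1
  'to' -> 2
  'dog' -> 4
  'ran' -> 6

Encoded: [3, 1, 2, 4, 6]


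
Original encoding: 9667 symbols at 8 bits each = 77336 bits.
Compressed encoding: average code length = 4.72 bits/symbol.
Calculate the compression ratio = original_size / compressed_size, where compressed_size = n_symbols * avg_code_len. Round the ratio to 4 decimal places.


original_size = n_symbols * orig_bits = 9667 * 8 = 77336 bits
compressed_size = n_symbols * avg_code_len = 9667 * 4.72 = 45628.24 bits
ratio = original_size / compressed_size = 77336 / 45628.24 = 1.6949

Compression ratio = 1.6949


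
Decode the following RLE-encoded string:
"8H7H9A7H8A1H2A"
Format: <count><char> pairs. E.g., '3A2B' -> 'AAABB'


Expanding each <count><char> pair:
  8H -> 'HHHHHHHH'
  7H -> 'HHHHHHH'
  9A -> 'AAAAAAAAA'
  7H -> 'HHHHHHH'
  8A -> 'AAAAAAAA'
  1H -> 'H'
  2A -> 'AA'

Decoded = HHHHHHHHHHHHHHHAAAAAAAAAHHHHHHHAAAAAAAAHAA
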